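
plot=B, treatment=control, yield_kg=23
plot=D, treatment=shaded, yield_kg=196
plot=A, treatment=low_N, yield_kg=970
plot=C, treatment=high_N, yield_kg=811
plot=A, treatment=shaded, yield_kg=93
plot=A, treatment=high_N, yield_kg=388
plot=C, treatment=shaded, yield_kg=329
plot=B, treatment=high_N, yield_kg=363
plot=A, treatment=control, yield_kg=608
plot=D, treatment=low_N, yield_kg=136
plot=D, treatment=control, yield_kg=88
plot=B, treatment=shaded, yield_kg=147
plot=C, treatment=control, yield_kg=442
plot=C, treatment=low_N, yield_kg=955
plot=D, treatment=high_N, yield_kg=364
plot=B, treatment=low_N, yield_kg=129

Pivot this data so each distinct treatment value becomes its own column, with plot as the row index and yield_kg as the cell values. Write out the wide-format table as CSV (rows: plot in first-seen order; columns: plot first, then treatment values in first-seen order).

Columns: plot plus the 4 distinct treatment values (control, shaded, low_N, high_N).
For example, row B column control takes yield_kg=23 from the long row (B, control).

plot,control,shaded,low_N,high_N
B,23,147,129,363
D,88,196,136,364
A,608,93,970,388
C,442,329,955,811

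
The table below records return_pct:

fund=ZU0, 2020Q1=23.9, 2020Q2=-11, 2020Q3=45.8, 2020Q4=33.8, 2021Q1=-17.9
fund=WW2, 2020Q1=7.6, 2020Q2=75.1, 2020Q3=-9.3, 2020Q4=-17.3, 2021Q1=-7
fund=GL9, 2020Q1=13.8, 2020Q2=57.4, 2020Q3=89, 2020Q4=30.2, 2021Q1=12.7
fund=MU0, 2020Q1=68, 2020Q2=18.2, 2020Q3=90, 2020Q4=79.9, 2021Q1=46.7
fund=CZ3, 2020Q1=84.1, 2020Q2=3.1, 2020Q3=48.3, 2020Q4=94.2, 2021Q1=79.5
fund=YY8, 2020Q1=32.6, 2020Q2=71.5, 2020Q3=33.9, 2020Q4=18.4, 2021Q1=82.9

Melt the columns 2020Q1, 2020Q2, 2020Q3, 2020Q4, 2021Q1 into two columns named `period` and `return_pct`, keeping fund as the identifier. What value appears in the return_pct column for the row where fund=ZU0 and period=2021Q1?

Unpivoting turns each (fund, wide-column) pair into one long row.
The wide cell at row ZU0, column 2021Q1 holds -17.9, so the long row (ZU0, 2021Q1) has return_pct=-17.9.

-17.9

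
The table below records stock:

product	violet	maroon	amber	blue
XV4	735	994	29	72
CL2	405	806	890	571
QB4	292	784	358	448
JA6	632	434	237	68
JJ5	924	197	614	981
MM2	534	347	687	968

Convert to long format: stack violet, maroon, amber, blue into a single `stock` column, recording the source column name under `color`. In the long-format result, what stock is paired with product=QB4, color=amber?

Unpivoting turns each (product, wide-column) pair into one long row.
The wide cell at row QB4, column amber holds 358, so the long row (QB4, amber) has stock=358.

358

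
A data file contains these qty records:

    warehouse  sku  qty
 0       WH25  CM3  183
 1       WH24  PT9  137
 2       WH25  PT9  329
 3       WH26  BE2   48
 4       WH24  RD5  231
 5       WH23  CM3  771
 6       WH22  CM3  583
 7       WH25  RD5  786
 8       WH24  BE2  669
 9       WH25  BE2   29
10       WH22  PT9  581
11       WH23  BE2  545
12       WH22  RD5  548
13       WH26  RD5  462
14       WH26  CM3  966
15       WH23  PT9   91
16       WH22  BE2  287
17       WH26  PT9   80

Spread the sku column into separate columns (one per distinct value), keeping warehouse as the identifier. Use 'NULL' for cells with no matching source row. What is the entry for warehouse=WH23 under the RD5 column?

NULL

No long-format row has warehouse=WH23 and sku=RD5, so the cell is NULL.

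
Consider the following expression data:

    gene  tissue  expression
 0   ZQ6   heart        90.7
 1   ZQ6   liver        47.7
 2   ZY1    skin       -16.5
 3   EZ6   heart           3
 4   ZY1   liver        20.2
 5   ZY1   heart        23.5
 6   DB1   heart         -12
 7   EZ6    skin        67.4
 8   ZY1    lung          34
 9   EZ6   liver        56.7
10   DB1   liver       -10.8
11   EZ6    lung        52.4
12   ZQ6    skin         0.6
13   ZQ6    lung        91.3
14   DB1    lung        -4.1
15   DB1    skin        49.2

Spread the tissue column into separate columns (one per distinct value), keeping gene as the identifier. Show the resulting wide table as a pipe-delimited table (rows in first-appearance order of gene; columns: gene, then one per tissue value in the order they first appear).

| gene | heart | liver | skin | lung |
| ZQ6 | 90.7 | 47.7 | 0.6 | 91.3 |
| ZY1 | 23.5 | 20.2 | -16.5 | 34 |
| EZ6 | 3 | 56.7 | 67.4 | 52.4 |
| DB1 | -12 | -10.8 | 49.2 | -4.1 |

Columns: gene plus the 4 distinct tissue values (heart, liver, skin, lung).
For example, row ZQ6 column heart takes expression=90.7 from the long row (ZQ6, heart).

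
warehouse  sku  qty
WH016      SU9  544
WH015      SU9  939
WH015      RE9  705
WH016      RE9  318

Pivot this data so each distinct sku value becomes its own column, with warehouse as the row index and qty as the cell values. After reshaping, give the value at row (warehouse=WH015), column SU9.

939

Wide layout: rows indexed by warehouse, columns are the 2 distinct sku values (SU9, RE9).
Cell (warehouse=WH015, sku=SU9) draws from the long row where warehouse=WH015 and sku=SU9, which has qty=939.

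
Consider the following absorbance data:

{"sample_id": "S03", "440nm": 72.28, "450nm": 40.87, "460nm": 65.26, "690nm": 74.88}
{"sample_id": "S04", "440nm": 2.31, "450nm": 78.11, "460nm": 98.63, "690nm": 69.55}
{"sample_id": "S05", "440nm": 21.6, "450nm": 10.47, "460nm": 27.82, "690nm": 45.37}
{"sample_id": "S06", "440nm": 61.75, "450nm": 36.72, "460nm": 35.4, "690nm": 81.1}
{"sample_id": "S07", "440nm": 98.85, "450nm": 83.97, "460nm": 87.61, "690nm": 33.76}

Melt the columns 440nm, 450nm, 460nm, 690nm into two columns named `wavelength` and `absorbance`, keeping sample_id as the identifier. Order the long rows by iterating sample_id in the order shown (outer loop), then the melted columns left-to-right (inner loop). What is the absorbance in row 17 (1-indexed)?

98.85

20 rows total (5 × 4). Row 17: index ⌊(17-1)/4⌋ = 4 into sample_id → S07; (17-1) mod 4 = 0 into the melted columns → 440nm.
So row 17 is (S07, 440nm, 98.85); absorbance = 98.85.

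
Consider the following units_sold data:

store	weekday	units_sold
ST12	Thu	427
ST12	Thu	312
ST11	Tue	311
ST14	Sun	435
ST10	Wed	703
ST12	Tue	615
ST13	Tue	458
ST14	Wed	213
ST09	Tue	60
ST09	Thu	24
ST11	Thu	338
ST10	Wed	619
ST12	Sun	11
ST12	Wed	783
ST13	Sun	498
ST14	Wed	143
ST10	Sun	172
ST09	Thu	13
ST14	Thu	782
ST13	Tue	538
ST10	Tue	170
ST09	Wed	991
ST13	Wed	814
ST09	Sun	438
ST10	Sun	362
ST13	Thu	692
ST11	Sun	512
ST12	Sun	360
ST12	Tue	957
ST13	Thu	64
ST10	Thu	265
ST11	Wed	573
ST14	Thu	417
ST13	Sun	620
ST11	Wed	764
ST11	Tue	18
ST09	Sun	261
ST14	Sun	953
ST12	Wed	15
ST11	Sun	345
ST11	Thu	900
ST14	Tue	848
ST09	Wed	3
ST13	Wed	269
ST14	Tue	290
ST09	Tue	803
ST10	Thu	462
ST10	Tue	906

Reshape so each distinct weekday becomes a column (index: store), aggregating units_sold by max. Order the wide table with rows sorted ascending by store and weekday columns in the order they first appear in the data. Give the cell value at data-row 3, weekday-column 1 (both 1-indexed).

With rows sorted ascending by store, row 3 is store=ST11. weekday columns in first-appearance order: Thu, Tue, Sun, Wed; column 1 is Thu.
Long rows with store=ST11, weekday=Thu: max(338, 900) = 900.

900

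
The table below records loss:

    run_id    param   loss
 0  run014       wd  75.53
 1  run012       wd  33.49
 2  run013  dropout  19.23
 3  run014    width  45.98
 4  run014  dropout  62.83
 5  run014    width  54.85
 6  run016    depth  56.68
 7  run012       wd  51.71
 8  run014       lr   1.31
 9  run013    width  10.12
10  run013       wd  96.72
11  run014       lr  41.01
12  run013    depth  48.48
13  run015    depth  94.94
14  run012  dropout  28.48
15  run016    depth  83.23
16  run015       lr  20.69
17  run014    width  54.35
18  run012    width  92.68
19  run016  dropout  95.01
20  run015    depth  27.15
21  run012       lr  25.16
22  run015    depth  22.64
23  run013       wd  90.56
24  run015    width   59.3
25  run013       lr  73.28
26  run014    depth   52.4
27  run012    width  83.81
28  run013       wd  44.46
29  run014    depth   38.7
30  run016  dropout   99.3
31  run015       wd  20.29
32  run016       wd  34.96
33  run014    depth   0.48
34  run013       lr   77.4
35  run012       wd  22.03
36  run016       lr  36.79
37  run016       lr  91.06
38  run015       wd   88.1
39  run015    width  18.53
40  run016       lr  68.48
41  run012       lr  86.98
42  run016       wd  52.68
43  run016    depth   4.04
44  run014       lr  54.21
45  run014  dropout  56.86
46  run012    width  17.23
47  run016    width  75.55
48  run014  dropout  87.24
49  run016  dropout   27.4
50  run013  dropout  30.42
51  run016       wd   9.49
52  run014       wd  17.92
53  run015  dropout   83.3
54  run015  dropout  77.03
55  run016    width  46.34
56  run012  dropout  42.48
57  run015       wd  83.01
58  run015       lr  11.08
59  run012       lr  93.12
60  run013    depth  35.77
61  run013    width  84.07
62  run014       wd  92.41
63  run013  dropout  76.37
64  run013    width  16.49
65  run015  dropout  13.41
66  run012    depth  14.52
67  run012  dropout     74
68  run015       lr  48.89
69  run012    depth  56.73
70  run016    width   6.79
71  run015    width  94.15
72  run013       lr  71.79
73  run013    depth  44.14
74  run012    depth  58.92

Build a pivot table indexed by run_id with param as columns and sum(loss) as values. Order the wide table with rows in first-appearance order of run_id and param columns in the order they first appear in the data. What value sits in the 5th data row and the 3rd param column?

With rows in first-appearance order of run_id, row 5 is run_id=run015. param columns in first-appearance order: wd, dropout, width, depth, lr; column 3 is width.
Long rows with run_id=run015, param=width: 59.3 + 18.53 + 94.15 = 171.98.

171.98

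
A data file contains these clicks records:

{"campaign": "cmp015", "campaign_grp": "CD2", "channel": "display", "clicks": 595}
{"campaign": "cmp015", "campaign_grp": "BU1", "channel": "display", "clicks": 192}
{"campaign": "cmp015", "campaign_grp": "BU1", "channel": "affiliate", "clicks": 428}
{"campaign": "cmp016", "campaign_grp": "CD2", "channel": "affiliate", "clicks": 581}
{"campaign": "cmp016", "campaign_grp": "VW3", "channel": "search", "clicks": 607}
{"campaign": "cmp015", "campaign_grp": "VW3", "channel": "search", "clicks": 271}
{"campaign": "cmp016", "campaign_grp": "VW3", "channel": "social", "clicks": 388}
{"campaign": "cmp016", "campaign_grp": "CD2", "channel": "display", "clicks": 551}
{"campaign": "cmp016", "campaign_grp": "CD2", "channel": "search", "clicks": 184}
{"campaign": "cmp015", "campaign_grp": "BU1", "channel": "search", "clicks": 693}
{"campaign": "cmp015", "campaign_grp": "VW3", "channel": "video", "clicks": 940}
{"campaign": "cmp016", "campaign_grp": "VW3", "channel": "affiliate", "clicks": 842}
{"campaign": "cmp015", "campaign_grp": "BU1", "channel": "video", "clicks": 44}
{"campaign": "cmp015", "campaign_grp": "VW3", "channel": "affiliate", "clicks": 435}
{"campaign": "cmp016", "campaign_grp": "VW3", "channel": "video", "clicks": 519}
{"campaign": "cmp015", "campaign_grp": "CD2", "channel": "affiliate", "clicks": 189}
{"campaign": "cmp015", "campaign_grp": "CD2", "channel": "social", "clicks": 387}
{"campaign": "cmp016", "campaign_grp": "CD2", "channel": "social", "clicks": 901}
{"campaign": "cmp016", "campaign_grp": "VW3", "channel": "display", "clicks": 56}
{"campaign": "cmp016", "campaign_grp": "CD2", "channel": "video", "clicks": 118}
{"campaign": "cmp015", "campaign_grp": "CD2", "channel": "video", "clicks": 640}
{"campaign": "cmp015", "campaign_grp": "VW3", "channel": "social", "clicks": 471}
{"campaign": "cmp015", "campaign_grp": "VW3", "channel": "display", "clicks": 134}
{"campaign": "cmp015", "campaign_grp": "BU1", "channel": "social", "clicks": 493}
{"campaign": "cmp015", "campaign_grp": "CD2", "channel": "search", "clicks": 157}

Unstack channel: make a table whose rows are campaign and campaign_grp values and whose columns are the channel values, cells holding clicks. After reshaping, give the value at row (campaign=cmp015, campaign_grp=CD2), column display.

595

Wide layout: rows indexed by campaign and campaign_grp, columns are the 5 distinct channel values (display, affiliate, search, social, video).
Cell (campaign=cmp015, campaign_grp=CD2, channel=display) draws from the long row where campaign=cmp015, campaign_grp=CD2 and channel=display, which has clicks=595.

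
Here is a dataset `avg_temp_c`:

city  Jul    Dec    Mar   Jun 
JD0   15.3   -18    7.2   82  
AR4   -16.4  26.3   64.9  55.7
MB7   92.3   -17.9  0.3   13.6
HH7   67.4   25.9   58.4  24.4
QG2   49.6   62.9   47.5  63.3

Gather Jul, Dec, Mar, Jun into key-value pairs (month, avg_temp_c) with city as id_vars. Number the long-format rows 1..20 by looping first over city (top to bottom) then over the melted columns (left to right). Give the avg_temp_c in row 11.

0.3

20 rows total (5 × 4). Row 11: index ⌊(11-1)/4⌋ = 2 into city → MB7; (11-1) mod 4 = 2 into the melted columns → Mar.
So row 11 is (MB7, Mar, 0.3); avg_temp_c = 0.3.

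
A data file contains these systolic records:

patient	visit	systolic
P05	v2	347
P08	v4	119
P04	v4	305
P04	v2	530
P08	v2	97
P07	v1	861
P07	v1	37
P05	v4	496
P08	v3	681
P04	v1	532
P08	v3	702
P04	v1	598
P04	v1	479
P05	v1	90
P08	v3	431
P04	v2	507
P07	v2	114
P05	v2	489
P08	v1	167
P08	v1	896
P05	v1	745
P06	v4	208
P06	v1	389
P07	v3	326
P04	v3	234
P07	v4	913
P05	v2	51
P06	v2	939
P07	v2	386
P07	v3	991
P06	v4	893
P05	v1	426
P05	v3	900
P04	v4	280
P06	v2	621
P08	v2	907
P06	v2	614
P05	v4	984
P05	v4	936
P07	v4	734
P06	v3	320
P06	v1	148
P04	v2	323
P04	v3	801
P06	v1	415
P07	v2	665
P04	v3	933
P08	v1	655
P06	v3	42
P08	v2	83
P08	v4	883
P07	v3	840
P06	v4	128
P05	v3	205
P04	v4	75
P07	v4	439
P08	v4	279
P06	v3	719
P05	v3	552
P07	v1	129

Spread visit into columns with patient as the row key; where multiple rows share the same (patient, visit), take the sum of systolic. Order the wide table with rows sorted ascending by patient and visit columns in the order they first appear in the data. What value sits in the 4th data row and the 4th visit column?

With rows sorted ascending by patient, row 4 is patient=P07. visit columns in first-appearance order: v2, v4, v1, v3; column 4 is v3.
Long rows with patient=P07, visit=v3: 326 + 991 + 840 = 2157.

2157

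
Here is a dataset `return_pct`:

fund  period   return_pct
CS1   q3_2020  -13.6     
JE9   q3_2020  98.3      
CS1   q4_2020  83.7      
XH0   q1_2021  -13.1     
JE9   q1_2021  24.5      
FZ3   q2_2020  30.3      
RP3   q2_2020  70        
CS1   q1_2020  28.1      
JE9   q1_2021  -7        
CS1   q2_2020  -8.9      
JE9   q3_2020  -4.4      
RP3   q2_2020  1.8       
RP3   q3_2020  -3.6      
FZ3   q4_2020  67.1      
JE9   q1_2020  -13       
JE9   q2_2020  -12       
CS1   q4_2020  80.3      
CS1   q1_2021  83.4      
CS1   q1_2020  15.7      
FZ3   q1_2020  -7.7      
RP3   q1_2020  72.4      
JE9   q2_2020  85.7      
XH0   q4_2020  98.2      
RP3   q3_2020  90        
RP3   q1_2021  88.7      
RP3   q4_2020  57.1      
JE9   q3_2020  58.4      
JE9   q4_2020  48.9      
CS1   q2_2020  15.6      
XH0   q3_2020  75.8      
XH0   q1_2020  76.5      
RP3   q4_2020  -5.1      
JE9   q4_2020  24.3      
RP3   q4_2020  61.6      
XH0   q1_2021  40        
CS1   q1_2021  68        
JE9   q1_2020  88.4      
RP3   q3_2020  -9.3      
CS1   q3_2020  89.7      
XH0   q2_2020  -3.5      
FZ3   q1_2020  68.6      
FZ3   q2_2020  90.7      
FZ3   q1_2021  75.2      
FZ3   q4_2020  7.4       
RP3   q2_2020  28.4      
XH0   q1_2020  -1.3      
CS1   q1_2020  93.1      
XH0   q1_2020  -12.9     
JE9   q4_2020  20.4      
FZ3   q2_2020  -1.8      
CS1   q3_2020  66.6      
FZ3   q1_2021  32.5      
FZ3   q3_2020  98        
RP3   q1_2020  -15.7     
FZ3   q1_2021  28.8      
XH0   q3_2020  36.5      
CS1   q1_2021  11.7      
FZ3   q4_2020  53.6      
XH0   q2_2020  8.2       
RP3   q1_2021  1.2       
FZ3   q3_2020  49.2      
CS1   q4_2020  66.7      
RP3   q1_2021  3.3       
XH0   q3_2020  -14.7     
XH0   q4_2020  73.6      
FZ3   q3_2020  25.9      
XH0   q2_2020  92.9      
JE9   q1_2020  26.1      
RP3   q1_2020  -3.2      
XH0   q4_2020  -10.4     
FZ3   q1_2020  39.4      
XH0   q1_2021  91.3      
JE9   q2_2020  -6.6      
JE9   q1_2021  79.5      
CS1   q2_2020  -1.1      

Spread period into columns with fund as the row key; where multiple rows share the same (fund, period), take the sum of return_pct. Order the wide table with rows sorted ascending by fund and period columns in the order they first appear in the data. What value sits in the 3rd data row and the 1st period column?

With rows sorted ascending by fund, row 3 is fund=JE9. period columns in first-appearance order: q3_2020, q4_2020, q1_2021, q2_2020, q1_2020; column 1 is q3_2020.
Long rows with fund=JE9, period=q3_2020: 98.3 + -4.4 + 58.4 = 152.3.

152.3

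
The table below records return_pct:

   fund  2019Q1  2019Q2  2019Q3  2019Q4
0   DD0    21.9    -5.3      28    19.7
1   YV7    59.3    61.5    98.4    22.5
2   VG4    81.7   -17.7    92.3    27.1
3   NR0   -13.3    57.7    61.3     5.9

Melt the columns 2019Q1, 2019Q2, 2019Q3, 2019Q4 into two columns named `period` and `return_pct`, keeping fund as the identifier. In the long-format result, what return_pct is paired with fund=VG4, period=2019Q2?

Unpivoting turns each (fund, wide-column) pair into one long row.
The wide cell at row VG4, column 2019Q2 holds -17.7, so the long row (VG4, 2019Q2) has return_pct=-17.7.

-17.7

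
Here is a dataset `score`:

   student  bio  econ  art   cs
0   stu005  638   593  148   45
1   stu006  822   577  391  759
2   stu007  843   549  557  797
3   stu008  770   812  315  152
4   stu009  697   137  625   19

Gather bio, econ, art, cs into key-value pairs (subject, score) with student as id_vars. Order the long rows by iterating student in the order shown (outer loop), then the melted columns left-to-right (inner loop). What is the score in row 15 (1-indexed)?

20 rows total (5 × 4). Row 15: index ⌊(15-1)/4⌋ = 3 into student → stu008; (15-1) mod 4 = 2 into the melted columns → art.
So row 15 is (stu008, art, 315); score = 315.

315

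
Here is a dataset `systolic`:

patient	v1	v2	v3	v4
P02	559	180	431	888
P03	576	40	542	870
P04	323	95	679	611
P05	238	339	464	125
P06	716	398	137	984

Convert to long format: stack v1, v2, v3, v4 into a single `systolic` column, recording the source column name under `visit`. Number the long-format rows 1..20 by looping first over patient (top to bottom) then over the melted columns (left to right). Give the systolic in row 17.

716

20 rows total (5 × 4). Row 17: index ⌊(17-1)/4⌋ = 4 into patient → P06; (17-1) mod 4 = 0 into the melted columns → v1.
So row 17 is (P06, v1, 716); systolic = 716.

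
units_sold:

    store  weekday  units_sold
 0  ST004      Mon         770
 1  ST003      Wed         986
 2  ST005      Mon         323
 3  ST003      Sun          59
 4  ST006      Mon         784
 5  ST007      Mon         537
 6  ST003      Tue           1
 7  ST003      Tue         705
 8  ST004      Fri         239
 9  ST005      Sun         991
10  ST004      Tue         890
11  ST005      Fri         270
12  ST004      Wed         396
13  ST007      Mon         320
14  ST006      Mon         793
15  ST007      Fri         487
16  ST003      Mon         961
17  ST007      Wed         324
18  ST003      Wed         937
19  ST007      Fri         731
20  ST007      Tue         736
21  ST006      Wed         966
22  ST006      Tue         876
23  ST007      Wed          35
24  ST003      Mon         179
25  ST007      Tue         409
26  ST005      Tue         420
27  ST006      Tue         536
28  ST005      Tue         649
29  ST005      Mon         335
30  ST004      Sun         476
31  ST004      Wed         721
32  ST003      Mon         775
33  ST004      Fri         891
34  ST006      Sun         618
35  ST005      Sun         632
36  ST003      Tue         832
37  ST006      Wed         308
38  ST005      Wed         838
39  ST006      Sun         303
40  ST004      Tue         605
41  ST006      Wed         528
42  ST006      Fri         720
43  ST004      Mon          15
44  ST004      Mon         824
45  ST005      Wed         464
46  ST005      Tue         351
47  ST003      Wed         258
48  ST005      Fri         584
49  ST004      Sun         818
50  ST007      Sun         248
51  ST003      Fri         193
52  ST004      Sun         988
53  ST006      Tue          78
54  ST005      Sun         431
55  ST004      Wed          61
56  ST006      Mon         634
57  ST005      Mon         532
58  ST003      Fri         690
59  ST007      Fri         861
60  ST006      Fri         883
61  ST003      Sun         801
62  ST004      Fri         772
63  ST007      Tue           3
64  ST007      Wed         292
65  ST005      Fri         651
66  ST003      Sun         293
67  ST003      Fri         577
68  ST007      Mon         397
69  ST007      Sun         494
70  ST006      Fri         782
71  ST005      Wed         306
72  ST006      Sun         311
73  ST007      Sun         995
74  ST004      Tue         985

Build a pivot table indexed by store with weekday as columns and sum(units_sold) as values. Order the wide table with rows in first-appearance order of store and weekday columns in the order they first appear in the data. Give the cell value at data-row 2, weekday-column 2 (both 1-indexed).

With rows in first-appearance order of store, row 2 is store=ST003. weekday columns in first-appearance order: Mon, Wed, Sun, Tue, Fri; column 2 is Wed.
Long rows with store=ST003, weekday=Wed: 986 + 937 + 258 = 2181.

2181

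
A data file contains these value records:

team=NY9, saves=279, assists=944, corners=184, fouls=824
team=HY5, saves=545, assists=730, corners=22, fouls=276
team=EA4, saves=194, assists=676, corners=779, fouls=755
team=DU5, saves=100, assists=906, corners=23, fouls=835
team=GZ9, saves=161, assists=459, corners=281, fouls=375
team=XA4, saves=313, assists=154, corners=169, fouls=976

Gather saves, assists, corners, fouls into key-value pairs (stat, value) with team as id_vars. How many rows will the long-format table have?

6 team values × 4 melted columns = 24 rows.

24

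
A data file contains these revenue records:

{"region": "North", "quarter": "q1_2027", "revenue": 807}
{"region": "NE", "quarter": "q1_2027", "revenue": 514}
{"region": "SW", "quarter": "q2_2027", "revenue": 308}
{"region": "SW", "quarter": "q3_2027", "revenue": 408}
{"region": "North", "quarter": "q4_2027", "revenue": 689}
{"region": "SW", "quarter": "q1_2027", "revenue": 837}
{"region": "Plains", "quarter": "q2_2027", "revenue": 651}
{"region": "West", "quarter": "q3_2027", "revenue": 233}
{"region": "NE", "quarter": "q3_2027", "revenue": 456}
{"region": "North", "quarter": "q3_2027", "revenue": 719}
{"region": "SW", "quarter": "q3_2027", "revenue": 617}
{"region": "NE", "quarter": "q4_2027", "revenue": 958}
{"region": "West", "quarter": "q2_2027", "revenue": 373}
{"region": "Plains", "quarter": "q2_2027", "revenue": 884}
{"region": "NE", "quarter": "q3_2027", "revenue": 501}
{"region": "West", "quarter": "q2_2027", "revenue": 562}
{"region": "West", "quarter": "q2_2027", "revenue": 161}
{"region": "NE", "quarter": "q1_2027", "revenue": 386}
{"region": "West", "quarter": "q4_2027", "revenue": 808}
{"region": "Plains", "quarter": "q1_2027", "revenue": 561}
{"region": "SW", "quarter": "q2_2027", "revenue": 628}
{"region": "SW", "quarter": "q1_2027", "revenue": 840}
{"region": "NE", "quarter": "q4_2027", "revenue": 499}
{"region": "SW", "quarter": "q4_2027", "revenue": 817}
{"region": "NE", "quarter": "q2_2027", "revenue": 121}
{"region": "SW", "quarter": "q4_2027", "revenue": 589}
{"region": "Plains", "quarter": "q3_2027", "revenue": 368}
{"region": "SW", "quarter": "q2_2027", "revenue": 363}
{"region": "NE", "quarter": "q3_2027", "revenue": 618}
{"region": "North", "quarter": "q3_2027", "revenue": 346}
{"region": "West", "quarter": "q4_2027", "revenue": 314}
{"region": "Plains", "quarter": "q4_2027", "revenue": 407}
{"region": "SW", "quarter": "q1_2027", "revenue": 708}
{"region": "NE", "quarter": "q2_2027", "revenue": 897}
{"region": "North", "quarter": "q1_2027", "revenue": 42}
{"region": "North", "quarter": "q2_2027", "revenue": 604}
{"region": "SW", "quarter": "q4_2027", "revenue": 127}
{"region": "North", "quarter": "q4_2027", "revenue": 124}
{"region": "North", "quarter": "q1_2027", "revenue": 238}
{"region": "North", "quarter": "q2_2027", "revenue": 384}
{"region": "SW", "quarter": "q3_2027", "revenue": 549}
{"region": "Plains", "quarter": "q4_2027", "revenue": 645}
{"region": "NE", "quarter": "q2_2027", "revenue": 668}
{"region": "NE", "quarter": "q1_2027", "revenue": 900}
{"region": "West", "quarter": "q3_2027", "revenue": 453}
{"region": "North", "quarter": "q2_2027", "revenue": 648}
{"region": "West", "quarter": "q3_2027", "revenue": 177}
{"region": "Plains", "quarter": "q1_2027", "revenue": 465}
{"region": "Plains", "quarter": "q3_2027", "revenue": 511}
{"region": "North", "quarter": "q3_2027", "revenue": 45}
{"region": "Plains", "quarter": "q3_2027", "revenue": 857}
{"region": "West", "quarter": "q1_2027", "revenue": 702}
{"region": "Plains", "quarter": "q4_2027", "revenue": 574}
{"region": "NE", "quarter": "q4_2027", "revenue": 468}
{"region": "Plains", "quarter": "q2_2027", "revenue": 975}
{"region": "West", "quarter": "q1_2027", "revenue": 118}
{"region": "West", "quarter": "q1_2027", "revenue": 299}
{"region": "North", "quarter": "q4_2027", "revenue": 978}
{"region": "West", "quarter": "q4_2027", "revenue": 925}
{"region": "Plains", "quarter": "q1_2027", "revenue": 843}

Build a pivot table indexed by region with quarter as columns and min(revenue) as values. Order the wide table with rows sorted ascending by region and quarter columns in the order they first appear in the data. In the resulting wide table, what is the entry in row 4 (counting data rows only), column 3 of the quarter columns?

408

With rows sorted ascending by region, row 4 is region=SW. quarter columns in first-appearance order: q1_2027, q2_2027, q3_2027, q4_2027; column 3 is q3_2027.
Long rows with region=SW, quarter=q3_2027: min(408, 617, 549) = 408.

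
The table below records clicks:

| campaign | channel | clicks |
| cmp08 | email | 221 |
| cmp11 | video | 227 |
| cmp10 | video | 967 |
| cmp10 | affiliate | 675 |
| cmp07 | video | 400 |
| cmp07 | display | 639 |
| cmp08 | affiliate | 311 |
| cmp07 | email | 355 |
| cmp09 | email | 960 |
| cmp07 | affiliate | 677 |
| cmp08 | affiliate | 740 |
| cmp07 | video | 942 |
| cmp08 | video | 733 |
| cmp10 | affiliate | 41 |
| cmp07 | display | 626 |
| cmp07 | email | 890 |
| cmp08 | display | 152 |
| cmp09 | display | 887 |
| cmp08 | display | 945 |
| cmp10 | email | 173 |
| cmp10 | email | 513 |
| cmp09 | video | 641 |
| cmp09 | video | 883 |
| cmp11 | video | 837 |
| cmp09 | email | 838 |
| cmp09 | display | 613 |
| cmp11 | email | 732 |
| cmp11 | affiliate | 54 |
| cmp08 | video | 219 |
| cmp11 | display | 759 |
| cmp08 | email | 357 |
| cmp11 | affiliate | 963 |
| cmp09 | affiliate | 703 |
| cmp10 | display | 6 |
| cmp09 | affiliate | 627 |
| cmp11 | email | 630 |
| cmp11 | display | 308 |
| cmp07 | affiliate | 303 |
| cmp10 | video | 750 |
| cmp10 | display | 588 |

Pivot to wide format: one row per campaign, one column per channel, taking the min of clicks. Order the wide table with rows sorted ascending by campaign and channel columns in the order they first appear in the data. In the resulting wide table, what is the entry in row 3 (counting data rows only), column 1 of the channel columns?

With rows sorted ascending by campaign, row 3 is campaign=cmp09. channel columns in first-appearance order: email, video, affiliate, display; column 1 is email.
Long rows with campaign=cmp09, channel=email: min(960, 838) = 838.

838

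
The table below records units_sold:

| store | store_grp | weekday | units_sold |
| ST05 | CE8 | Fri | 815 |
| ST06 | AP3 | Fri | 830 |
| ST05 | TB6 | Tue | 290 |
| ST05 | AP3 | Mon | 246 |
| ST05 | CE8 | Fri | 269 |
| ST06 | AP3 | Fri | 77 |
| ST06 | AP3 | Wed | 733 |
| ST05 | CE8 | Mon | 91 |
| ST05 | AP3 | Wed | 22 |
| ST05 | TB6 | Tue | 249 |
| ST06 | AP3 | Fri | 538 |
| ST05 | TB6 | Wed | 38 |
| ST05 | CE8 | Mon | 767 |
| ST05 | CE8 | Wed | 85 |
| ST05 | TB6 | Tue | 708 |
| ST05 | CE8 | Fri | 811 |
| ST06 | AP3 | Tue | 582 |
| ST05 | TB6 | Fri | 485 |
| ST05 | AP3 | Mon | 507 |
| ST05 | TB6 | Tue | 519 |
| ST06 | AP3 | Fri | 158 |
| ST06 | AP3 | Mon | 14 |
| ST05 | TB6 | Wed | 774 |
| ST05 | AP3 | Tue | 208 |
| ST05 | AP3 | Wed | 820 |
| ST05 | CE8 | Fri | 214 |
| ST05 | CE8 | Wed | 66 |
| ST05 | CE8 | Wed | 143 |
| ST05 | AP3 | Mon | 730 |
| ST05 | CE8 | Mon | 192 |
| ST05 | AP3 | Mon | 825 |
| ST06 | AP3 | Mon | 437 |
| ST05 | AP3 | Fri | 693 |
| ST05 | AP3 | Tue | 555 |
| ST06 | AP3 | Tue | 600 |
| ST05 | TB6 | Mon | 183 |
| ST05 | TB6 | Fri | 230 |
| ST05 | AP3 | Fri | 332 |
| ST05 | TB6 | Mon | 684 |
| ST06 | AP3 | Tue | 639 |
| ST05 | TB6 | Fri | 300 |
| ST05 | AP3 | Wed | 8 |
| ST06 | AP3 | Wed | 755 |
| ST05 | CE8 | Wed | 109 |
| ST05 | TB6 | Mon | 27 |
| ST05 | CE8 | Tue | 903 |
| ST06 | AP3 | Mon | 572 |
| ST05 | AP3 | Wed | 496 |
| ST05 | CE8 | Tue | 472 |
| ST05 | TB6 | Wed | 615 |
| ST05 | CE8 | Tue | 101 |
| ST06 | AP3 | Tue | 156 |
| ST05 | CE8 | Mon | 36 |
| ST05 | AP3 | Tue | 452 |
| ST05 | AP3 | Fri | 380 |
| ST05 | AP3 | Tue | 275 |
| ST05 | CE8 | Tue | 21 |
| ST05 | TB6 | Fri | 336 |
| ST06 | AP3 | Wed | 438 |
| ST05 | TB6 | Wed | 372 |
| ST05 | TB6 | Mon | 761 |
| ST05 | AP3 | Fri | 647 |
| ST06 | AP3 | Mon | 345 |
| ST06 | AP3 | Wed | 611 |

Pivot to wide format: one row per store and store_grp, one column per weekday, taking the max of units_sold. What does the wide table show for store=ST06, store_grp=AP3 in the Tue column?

639

Rows with store=ST06, store_grp=AP3 and weekday=Tue: units_sold values are 582, 600, 639, 156.
max(582, 600, 639, 156) = 639.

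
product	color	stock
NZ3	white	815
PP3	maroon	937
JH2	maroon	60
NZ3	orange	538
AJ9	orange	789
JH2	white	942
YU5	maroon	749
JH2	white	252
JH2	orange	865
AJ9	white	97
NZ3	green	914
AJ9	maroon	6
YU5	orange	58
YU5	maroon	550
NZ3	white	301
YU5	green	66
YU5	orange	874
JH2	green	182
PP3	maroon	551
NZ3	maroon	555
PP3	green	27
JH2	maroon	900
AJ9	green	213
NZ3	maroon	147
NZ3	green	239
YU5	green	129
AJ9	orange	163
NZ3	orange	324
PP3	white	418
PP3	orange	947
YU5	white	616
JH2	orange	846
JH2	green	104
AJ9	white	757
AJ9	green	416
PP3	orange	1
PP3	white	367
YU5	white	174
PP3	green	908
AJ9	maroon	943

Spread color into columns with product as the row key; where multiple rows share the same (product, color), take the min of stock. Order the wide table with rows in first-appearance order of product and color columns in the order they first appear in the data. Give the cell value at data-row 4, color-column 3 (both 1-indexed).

163

With rows in first-appearance order of product, row 4 is product=AJ9. color columns in first-appearance order: white, maroon, orange, green; column 3 is orange.
Long rows with product=AJ9, color=orange: min(789, 163) = 163.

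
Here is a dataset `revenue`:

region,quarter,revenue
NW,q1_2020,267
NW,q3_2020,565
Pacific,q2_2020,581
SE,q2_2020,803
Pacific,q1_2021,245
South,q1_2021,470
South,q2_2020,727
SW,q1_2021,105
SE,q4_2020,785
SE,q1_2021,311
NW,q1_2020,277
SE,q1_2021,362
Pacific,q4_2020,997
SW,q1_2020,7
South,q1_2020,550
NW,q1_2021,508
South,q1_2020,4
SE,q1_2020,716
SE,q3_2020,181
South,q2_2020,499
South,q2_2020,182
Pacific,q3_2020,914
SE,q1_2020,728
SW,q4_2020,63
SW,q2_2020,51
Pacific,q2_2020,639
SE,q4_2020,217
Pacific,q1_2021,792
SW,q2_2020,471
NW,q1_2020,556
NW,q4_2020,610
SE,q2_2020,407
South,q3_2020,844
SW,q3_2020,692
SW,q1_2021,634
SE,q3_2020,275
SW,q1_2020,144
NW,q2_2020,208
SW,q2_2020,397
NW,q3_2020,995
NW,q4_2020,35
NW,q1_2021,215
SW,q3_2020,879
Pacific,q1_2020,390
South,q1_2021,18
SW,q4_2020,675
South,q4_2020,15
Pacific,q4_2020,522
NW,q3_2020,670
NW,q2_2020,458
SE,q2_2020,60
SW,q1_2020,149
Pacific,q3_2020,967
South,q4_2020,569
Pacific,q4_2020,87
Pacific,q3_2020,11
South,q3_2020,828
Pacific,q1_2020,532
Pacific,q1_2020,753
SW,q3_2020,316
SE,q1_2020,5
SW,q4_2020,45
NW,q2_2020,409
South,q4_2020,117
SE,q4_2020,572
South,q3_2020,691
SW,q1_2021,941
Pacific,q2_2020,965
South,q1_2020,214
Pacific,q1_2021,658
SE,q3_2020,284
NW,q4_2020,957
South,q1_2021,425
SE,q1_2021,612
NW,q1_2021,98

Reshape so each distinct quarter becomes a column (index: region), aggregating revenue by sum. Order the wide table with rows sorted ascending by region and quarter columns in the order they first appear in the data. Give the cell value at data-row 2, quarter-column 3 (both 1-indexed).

With rows sorted ascending by region, row 2 is region=Pacific. quarter columns in first-appearance order: q1_2020, q3_2020, q2_2020, q1_2021, q4_2020; column 3 is q2_2020.
Long rows with region=Pacific, quarter=q2_2020: 581 + 639 + 965 = 2185.

2185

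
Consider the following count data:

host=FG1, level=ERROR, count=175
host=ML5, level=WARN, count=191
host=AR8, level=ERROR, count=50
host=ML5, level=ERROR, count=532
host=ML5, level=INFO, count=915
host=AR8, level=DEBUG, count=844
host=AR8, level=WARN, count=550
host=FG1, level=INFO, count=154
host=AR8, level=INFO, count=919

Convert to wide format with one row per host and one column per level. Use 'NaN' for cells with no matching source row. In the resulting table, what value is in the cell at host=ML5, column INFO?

The long row with host=ML5, level=INFO has count=915.

915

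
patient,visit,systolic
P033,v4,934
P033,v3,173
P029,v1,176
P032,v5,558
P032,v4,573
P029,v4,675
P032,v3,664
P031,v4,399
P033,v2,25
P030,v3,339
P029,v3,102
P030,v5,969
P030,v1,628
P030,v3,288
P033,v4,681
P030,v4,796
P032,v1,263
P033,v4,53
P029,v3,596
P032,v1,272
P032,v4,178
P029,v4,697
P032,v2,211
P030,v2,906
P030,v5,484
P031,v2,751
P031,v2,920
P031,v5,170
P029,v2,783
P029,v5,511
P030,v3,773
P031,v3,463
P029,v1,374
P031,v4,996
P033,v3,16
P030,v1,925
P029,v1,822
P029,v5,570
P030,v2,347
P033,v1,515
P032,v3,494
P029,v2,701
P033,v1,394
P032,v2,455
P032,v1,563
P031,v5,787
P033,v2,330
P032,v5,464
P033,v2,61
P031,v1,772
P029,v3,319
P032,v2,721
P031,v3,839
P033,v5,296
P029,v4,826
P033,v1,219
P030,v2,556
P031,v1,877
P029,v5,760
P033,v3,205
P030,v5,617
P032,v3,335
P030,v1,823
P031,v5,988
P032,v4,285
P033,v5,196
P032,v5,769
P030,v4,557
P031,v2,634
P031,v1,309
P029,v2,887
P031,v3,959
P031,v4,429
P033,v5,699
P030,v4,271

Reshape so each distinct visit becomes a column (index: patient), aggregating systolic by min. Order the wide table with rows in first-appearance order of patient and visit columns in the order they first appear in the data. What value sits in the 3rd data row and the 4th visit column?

464

With rows in first-appearance order of patient, row 3 is patient=P032. visit columns in first-appearance order: v4, v3, v1, v5, v2; column 4 is v5.
Long rows with patient=P032, visit=v5: min(558, 464, 769) = 464.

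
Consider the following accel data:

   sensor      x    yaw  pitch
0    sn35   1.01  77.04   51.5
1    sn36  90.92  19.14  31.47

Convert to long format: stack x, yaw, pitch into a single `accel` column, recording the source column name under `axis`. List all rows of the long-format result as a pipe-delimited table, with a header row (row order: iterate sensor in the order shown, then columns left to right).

| sensor | axis | accel |
| sn35 | x | 1.01 |
| sn35 | yaw | 77.04 |
| sn35 | pitch | 51.5 |
| sn36 | x | 90.92 |
| sn36 | yaw | 19.14 |
| sn36 | pitch | 31.47 |

Each (sensor, column) pair becomes one row: 2 × 3 = 6 rows.
For example, (sn35, x) → accel=1.01.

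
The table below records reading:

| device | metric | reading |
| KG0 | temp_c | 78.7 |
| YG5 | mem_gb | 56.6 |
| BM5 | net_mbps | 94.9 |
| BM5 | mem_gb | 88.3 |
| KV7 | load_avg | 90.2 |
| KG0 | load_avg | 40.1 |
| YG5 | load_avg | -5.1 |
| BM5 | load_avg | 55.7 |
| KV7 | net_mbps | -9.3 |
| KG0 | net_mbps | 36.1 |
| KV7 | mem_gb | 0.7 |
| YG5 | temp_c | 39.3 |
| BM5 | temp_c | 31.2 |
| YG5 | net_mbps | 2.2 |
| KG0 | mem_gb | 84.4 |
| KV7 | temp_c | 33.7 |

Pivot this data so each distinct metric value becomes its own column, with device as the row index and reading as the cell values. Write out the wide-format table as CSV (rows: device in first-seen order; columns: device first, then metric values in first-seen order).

Columns: device plus the 4 distinct metric values (temp_c, mem_gb, net_mbps, load_avg).
For example, row KG0 column temp_c takes reading=78.7 from the long row (KG0, temp_c).

device,temp_c,mem_gb,net_mbps,load_avg
KG0,78.7,84.4,36.1,40.1
YG5,39.3,56.6,2.2,-5.1
BM5,31.2,88.3,94.9,55.7
KV7,33.7,0.7,-9.3,90.2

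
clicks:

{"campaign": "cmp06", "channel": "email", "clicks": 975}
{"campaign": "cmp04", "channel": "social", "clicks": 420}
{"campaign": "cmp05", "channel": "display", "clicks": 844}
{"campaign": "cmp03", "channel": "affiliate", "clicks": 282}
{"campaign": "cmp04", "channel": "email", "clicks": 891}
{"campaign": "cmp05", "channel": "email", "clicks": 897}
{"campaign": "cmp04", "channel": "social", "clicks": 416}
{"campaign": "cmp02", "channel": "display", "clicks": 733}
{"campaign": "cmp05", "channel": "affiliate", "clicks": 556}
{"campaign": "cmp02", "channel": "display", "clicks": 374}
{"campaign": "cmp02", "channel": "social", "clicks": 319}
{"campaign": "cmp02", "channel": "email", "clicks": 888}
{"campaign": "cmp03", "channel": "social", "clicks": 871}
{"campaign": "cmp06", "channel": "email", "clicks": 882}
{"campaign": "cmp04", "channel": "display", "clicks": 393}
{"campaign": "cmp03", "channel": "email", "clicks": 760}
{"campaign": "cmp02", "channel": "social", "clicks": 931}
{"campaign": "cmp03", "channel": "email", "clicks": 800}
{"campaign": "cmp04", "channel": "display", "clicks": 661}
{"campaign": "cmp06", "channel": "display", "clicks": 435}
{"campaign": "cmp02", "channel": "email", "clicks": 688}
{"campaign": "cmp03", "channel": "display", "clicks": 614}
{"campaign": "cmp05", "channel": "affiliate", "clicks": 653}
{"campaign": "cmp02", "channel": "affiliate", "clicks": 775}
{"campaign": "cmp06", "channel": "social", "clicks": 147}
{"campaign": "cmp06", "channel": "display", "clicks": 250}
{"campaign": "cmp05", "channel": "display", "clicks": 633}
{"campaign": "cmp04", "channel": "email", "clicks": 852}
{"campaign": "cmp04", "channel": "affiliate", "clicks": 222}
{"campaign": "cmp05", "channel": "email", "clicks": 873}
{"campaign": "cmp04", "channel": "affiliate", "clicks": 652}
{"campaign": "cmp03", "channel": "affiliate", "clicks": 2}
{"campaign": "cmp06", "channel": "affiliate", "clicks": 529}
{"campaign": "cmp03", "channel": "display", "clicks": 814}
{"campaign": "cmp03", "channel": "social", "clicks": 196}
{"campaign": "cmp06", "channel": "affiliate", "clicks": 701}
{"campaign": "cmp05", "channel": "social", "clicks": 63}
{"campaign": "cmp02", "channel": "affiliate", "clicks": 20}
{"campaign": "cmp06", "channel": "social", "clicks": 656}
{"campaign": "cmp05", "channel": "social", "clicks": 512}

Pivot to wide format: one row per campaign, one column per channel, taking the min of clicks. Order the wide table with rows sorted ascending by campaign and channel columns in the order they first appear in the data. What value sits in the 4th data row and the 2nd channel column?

63

With rows sorted ascending by campaign, row 4 is campaign=cmp05. channel columns in first-appearance order: email, social, display, affiliate; column 2 is social.
Long rows with campaign=cmp05, channel=social: min(63, 512) = 63.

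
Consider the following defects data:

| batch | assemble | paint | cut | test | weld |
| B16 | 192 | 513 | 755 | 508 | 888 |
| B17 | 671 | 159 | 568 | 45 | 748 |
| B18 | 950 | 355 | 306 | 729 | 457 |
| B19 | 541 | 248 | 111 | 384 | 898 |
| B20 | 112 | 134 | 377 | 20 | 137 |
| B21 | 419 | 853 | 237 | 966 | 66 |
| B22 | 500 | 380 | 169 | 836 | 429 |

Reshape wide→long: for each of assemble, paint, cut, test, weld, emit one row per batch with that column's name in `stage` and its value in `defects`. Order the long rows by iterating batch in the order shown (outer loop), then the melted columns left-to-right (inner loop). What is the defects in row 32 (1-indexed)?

35 rows total (7 × 5). Row 32: index ⌊(32-1)/5⌋ = 6 into batch → B22; (32-1) mod 5 = 1 into the melted columns → paint.
So row 32 is (B22, paint, 380); defects = 380.

380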